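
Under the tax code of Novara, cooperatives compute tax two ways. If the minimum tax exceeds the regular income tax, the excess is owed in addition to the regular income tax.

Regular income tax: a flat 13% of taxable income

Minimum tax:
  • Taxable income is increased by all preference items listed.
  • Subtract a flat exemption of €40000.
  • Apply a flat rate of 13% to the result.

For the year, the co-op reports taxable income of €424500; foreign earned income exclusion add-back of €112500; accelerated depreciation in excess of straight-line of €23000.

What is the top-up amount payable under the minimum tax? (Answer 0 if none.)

€12415

Regular income tax:
  €424500 × 13% = €55185

Minimum tax:
  Adjusted income: €424500 + €112500 + €23000 = €560000
  Less exemption €40000 → base €520000
  €520000 × 13% = €67600

Excess of minimum tax over regular income tax: €67600 − €55185 = €12415.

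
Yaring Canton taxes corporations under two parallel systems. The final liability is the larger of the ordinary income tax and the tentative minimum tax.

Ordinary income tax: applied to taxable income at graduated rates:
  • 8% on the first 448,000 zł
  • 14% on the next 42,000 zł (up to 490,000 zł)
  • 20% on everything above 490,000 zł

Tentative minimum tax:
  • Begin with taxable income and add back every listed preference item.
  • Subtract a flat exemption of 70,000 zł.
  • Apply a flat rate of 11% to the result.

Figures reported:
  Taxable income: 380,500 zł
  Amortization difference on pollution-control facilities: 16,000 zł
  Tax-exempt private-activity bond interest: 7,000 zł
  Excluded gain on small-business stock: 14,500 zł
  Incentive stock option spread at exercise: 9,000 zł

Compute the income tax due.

39,270 zł

Tentative minimum tax:
  Adjusted income: 380,500 zł + 16,000 zł + 7,000 zł + 14,500 zł + 9,000 zł = 427,000 zł
  Less exemption 70,000 zł → base 357,000 zł
  357,000 zł × 11% = 39,270 zł

Ordinary income tax:
  380,500 zł × 8% = 30,440 zł

39,270 zł > 30,440 zł, so the tentative minimum tax is the binding amount.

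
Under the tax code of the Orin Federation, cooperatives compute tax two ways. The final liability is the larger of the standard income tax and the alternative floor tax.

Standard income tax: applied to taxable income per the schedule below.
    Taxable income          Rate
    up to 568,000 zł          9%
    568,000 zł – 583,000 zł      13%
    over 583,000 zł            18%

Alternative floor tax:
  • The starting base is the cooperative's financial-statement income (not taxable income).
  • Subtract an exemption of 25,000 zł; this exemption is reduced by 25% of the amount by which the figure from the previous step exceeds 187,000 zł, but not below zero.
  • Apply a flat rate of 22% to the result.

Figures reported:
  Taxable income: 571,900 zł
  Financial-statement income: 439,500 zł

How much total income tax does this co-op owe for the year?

Alternative floor tax:
  Base (financial-statement income): 439,500 zł
  Exemption: 25% × (439,500 zł − 187,000 zł) = 63,125 zł ≥ 25,000 zł, so the exemption is fully phased out
  Base: 439,500 zł − 0 zł = 439,500 zł
  439,500 zł × 22% = 96,690 zł

Standard income tax:
  568,000 zł × 9% = 51,120 zł
  3,900 zł × 13% = 507 zł
  → 51,627 zł

96,690 zł > 51,627 zł, so the alternative floor tax is the binding amount.

96,690 zł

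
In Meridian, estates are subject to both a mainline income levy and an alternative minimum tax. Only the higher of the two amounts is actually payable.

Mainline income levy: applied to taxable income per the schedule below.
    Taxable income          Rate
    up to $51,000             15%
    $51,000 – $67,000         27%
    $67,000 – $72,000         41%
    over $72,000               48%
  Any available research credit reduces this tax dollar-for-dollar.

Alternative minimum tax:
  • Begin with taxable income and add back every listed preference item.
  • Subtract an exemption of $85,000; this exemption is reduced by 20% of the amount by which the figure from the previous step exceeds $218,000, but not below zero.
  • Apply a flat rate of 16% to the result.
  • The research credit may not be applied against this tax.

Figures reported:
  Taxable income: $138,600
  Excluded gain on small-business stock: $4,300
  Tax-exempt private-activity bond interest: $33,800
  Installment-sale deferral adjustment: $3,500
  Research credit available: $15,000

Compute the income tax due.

Mainline income levy:
  $51,000 × 15% = $7,650
  $16,000 × 27% = $4,320
  $5,000 × 41% = $2,050
  $66,600 × 48% = $31,968
  → $45,988
  Less research credit $15,000 → $30,988

Alternative minimum tax:
  Adjusted income: $138,600 + $4,300 + $33,800 + $3,500 = $180,200
  Exemption: $180,200 ≤ $218,000, so full $85,000 applies
  Base: $180,200 − $85,000 = $95,200
  $95,200 × 16% = $15,232

$30,988 > $15,232, so the mainline income levy governs.

$30,988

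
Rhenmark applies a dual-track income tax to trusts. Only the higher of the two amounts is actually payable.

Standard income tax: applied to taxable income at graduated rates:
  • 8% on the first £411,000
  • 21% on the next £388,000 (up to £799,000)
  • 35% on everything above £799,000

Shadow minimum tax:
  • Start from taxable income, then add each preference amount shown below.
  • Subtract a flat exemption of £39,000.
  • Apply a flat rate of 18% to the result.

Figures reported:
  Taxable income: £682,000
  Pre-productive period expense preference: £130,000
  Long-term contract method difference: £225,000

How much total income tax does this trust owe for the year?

£179,640

Standard income tax:
  £411,000 × 8% = £32,880
  £271,000 × 21% = £56,910
  → £89,790

Shadow minimum tax:
  Adjusted income: £682,000 + £130,000 + £225,000 = £1,037,000
  Less exemption £39,000 → base £998,000
  £998,000 × 18% = £179,640

£179,640 > £89,790, so the shadow minimum tax is the binding amount.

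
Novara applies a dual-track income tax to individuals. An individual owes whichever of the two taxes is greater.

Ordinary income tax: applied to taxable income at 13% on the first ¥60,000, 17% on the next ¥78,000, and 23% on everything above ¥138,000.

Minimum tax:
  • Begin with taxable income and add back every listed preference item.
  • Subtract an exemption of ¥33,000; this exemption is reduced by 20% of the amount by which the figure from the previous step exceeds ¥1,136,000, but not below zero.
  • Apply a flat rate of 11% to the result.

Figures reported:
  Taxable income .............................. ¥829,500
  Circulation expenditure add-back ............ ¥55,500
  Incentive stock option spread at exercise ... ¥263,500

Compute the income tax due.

¥180,105

Ordinary income tax:
  ¥60,000 × 13% = ¥7,800
  ¥78,000 × 17% = ¥13,260
  ¥691,500 × 23% = ¥159,045
  → ¥180,105

Minimum tax:
  Adjusted income: ¥829,500 + ¥55,500 + ¥263,500 = ¥1,148,500
  Exemption: ¥33,000 − 20% × (¥1,148,500 − ¥1,136,000) = ¥33,000 − ¥2,500 = ¥30,500
  Base: ¥1,148,500 − ¥30,500 = ¥1,118,000
  ¥1,118,000 × 11% = ¥122,980

¥180,105 > ¥122,980, so the ordinary income tax governs.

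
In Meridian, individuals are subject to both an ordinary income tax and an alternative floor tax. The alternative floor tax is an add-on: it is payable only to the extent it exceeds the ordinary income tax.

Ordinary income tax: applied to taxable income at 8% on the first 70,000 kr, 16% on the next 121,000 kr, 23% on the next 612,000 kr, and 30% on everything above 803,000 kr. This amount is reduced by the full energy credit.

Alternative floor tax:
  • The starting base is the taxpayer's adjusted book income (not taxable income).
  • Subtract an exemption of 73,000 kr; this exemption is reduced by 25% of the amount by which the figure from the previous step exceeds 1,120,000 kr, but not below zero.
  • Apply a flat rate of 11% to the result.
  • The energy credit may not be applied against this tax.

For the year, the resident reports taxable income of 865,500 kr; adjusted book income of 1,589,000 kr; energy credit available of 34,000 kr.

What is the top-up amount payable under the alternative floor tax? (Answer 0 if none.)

Alternative floor tax:
  Base (adjusted book income): 1,589,000 kr
  Exemption: 25% × (1,589,000 kr − 1,120,000 kr) = 117,250 kr ≥ 73,000 kr, so the exemption is fully phased out
  Base: 1,589,000 kr − 0 kr = 1,589,000 kr
  1,589,000 kr × 11% = 174,790 kr

Ordinary income tax:
  70,000 kr × 8% = 5,600 kr
  121,000 kr × 16% = 19,360 kr
  612,000 kr × 23% = 140,760 kr
  62,500 kr × 30% = 18,750 kr
  → 184,470 kr
  Less energy credit 34,000 kr → 150,470 kr

Excess of alternative floor tax over ordinary income tax: 174,790 kr − 150,470 kr = 24,320 kr.

24,320 kr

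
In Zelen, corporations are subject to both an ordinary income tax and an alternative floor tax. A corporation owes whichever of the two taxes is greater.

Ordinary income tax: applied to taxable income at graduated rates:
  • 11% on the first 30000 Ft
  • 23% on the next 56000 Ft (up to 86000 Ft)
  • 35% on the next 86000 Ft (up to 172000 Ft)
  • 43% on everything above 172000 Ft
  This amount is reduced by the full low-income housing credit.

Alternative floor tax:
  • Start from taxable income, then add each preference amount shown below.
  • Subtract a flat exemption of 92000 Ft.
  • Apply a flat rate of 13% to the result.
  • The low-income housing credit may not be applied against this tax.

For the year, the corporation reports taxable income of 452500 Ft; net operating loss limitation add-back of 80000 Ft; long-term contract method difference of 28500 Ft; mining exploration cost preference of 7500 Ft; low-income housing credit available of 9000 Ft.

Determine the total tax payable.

Alternative floor tax:
  Adjusted income: 452500 Ft + 80000 Ft + 28500 Ft + 7500 Ft = 568500 Ft
  Less exemption 92000 Ft → base 476500 Ft
  476500 Ft × 13% = 61945 Ft

Ordinary income tax:
  30000 Ft × 11% = 3300 Ft
  56000 Ft × 23% = 12880 Ft
  86000 Ft × 35% = 30100 Ft
  280500 Ft × 43% = 120615 Ft
  → 166895 Ft
  Less low-income housing credit 9000 Ft → 157895 Ft

157895 Ft > 61945 Ft, so the ordinary income tax governs.

157895 Ft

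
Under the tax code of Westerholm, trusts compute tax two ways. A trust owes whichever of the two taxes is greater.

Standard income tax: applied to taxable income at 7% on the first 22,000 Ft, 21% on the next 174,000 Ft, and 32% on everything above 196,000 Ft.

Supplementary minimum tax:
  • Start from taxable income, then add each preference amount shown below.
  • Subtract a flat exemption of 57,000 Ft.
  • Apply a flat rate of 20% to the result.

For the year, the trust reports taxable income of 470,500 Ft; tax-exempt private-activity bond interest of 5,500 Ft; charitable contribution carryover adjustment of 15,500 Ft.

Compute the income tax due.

Standard income tax:
  22,000 Ft × 7% = 1,540 Ft
  174,000 Ft × 21% = 36,540 Ft
  274,500 Ft × 32% = 87,840 Ft
  → 125,920 Ft

Supplementary minimum tax:
  Adjusted income: 470,500 Ft + 5,500 Ft + 15,500 Ft = 491,500 Ft
  Less exemption 57,000 Ft → base 434,500 Ft
  434,500 Ft × 20% = 86,900 Ft

125,920 Ft > 86,900 Ft, so the standard income tax governs.

125,920 Ft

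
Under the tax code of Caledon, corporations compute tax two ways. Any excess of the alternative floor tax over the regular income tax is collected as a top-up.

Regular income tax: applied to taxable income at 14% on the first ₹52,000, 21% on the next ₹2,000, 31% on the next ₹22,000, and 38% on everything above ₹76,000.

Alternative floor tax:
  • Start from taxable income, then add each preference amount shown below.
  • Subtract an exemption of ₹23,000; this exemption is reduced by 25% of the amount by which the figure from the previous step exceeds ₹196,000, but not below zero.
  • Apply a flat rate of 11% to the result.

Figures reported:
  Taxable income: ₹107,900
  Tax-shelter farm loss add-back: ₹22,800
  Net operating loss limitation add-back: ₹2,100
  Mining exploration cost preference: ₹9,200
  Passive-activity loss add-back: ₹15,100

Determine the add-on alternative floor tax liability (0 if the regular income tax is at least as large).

₹0

Alternative floor tax:
  Adjusted income: ₹107,900 + ₹22,800 + ₹2,100 + ₹9,200 + ₹15,100 = ₹157,100
  Exemption: ₹157,100 ≤ ₹196,000, so full ₹23,000 applies
  Base: ₹157,100 − ₹23,000 = ₹134,100
  ₹134,100 × 11% = ₹14,751

Regular income tax:
  ₹52,000 × 14% = ₹7,280
  ₹2,000 × 21% = ₹420
  ₹22,000 × 31% = ₹6,820
  ₹31,900 × 38% = ₹12,122
  → ₹26,642

₹14,751 ≤ ₹26,642, so no add-on is due.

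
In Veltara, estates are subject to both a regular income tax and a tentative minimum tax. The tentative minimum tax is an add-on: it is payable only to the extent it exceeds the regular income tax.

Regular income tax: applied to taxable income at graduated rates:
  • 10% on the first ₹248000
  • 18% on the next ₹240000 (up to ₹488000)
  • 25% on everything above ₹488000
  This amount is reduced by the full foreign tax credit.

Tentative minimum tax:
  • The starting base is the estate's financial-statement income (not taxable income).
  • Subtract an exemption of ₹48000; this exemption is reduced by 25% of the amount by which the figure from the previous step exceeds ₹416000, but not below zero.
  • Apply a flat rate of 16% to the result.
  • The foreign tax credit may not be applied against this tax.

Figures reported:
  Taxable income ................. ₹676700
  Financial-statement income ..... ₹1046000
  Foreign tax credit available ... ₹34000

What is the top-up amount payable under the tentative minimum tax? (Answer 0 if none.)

₹86185

Tentative minimum tax:
  Base (financial-statement income): ₹1046000
  Exemption: 25% × (₹1046000 − ₹416000) = ₹157500 ≥ ₹48000, so the exemption is fully phased out
  Base: ₹1046000 − ₹0 = ₹1046000
  ₹1046000 × 16% = ₹167360

Regular income tax:
  ₹248000 × 10% = ₹24800
  ₹240000 × 18% = ₹43200
  ₹188700 × 25% = ₹47175
  → ₹115175
  Less foreign tax credit ₹34000 → ₹81175

Excess of tentative minimum tax over regular income tax: ₹167360 − ₹81175 = ₹86185.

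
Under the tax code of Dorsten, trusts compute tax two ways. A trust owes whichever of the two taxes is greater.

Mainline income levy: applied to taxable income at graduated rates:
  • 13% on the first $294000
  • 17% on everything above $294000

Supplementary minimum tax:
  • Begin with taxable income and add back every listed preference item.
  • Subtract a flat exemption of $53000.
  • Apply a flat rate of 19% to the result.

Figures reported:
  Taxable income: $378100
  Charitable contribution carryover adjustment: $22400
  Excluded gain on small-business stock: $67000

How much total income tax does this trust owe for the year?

Mainline income levy:
  $294000 × 13% = $38220
  $84100 × 17% = $14297
  → $52517

Supplementary minimum tax:
  Adjusted income: $378100 + $22400 + $67000 = $467500
  Less exemption $53000 → base $414500
  $414500 × 19% = $78755

$78755 > $52517, so the supplementary minimum tax is the binding amount.

$78755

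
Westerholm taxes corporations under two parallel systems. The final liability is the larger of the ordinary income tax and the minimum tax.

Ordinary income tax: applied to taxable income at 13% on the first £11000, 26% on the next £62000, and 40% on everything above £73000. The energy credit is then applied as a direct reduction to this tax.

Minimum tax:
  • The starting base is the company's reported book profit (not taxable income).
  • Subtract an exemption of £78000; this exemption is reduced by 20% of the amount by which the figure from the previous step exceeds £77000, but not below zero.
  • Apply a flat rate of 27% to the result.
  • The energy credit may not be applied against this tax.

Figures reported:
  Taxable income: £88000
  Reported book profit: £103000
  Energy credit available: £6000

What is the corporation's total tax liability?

Minimum tax:
  Base (reported book profit): £103000
  Exemption: £78000 − 20% × (£103000 − £77000) = £78000 − £5200 = £72800
  Base: £103000 − £72800 = £30200
  £30200 × 27% = £8154

Ordinary income tax:
  £11000 × 13% = £1430
  £62000 × 26% = £16120
  £15000 × 40% = £6000
  → £23550
  Less energy credit £6000 → £17550

£17550 > £8154, so the ordinary income tax governs.

£17550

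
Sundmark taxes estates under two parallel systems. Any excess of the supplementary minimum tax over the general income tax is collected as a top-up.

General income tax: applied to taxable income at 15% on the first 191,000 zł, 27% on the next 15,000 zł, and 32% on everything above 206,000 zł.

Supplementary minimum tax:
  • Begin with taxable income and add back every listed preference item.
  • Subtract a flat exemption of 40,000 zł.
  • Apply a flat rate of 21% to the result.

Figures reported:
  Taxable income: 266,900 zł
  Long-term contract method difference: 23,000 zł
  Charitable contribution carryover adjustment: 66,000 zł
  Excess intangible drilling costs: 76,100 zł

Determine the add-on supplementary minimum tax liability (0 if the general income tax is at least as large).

30,132 zł

Supplementary minimum tax:
  Adjusted income: 266,900 zł + 23,000 zł + 66,000 zł + 76,100 zł = 432,000 zł
  Less exemption 40,000 zł → base 392,000 zł
  392,000 zł × 21% = 82,320 zł

General income tax:
  191,000 zł × 15% = 28,650 zł
  15,000 zł × 27% = 4,050 zł
  60,900 zł × 32% = 19,488 zł
  → 52,188 zł

Excess of supplementary minimum tax over general income tax: 82,320 zł − 52,188 zł = 30,132 zł.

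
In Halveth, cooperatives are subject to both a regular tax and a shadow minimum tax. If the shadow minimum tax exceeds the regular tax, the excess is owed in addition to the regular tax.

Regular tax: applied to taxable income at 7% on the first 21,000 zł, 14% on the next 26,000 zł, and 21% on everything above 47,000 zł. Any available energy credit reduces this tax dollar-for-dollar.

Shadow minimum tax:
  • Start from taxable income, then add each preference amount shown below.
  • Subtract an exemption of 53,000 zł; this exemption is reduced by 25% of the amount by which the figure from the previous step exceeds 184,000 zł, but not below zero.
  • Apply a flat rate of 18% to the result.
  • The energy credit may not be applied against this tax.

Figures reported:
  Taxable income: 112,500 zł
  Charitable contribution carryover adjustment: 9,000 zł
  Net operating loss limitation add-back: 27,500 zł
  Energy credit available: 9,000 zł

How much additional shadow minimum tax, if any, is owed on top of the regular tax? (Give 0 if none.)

Regular tax:
  21,000 zł × 7% = 1,470 zł
  26,000 zł × 14% = 3,640 zł
  65,500 zł × 21% = 13,755 zł
  → 18,865 zł
  Less energy credit 9,000 zł → 9,865 zł

Shadow minimum tax:
  Adjusted income: 112,500 zł + 9,000 zł + 27,500 zł = 149,000 zł
  Exemption: 149,000 zł ≤ 184,000 zł, so full 53,000 zł applies
  Base: 149,000 zł − 53,000 zł = 96,000 zł
  96,000 zł × 18% = 17,280 zł

Excess of shadow minimum tax over regular tax: 17,280 zł − 9,865 zł = 7,415 zł.

7,415 zł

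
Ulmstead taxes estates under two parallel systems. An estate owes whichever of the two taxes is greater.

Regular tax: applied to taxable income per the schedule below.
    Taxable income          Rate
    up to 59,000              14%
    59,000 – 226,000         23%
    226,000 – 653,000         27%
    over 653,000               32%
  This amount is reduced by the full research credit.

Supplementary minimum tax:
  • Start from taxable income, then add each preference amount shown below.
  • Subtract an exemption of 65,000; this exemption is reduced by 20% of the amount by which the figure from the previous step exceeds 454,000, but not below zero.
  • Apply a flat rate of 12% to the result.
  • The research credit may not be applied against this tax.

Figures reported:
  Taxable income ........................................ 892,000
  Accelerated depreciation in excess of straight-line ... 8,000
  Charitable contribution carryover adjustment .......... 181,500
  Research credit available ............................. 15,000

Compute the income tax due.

Regular tax:
  59,000 × 14% = 8,260
  167,000 × 23% = 38,410
  427,000 × 27% = 115,290
  239,000 × 32% = 76,480
  → 238,440
  Less research credit 15,000 → 223,440

Supplementary minimum tax:
  Adjusted income: 892,000 + 8,000 + 181,500 = 1,081,500
  Exemption: 20% × (1,081,500 − 454,000) = 125,500 ≥ 65,000, so the exemption is fully phased out
  Base: 1,081,500 − 0 = 1,081,500
  1,081,500 × 12% = 129,780

223,440 > 129,780, so the regular tax governs.

223,440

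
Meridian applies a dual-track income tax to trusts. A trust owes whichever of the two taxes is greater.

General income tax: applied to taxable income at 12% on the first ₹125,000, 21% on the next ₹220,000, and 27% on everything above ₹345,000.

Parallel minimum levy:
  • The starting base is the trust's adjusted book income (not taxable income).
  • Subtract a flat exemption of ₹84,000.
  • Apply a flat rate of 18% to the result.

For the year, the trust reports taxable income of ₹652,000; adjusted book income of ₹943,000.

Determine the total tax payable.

₹154,620

Parallel minimum levy:
  Base (adjusted book income): ₹943,000
  Less exemption ₹84,000 → base ₹859,000
  ₹859,000 × 18% = ₹154,620

General income tax:
  ₹125,000 × 12% = ₹15,000
  ₹220,000 × 21% = ₹46,200
  ₹307,000 × 27% = ₹82,890
  → ₹144,090

₹154,620 > ₹144,090, so the parallel minimum levy is the binding amount.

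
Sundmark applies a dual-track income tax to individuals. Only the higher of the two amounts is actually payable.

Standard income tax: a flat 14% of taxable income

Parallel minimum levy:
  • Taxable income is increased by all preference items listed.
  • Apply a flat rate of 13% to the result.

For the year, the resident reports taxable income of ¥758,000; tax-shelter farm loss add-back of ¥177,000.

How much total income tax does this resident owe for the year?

Standard income tax:
  ¥758,000 × 14% = ¥106,120

Parallel minimum levy:
  Adjusted income: ¥758,000 + ¥177,000 = ¥935,000
  ¥935,000 × 13% = ¥121,550

¥121,550 > ¥106,120, so the parallel minimum levy is the binding amount.

¥121,550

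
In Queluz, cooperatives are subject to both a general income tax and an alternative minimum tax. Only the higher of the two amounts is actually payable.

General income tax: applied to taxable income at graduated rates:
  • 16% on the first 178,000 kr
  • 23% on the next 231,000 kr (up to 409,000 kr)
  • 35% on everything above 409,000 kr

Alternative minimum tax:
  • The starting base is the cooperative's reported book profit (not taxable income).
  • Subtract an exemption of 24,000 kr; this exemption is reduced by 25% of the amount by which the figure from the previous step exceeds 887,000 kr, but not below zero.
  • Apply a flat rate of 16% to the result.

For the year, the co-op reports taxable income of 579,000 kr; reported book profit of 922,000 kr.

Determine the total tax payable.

General income tax:
  178,000 kr × 16% = 28,480 kr
  231,000 kr × 23% = 53,130 kr
  170,000 kr × 35% = 59,500 kr
  → 141,110 kr

Alternative minimum tax:
  Base (reported book profit): 922,000 kr
  Exemption: 24,000 kr − 25% × (922,000 kr − 887,000 kr) = 24,000 kr − 8,750 kr = 15,250 kr
  Base: 922,000 kr − 15,250 kr = 906,750 kr
  906,750 kr × 16% = 145,080 kr

145,080 kr > 141,110 kr, so the alternative minimum tax is the binding amount.

145,080 kr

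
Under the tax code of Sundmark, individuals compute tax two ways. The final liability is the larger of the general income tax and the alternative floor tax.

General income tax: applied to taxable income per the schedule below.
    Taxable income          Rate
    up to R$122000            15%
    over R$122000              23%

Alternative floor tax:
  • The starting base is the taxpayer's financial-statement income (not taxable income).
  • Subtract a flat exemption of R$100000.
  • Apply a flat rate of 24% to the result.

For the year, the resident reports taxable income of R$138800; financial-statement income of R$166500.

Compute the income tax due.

R$22164

Alternative floor tax:
  Base (financial-statement income): R$166500
  Less exemption R$100000 → base R$66500
  R$66500 × 24% = R$15960

General income tax:
  R$122000 × 15% = R$18300
  R$16800 × 23% = R$3864
  → R$22164

R$22164 > R$15960, so the general income tax governs.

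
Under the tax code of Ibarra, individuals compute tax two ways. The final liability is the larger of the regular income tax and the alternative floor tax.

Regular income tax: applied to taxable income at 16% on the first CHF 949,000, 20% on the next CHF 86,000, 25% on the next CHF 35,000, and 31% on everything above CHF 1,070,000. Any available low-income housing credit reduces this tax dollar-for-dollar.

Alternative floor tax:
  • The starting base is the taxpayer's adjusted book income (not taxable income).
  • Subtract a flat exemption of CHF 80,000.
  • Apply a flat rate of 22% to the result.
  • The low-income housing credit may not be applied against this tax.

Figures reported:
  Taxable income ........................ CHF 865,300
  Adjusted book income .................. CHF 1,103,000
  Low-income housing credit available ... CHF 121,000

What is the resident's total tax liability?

Regular income tax:
  CHF 865,300 × 16% = CHF 138,448
  Less low-income housing credit CHF 121,000 → CHF 17,448

Alternative floor tax:
  Base (adjusted book income): CHF 1,103,000
  Less exemption CHF 80,000 → base CHF 1,023,000
  CHF 1,023,000 × 22% = CHF 225,060

CHF 225,060 > CHF 17,448, so the alternative floor tax is the binding amount.

CHF 225,060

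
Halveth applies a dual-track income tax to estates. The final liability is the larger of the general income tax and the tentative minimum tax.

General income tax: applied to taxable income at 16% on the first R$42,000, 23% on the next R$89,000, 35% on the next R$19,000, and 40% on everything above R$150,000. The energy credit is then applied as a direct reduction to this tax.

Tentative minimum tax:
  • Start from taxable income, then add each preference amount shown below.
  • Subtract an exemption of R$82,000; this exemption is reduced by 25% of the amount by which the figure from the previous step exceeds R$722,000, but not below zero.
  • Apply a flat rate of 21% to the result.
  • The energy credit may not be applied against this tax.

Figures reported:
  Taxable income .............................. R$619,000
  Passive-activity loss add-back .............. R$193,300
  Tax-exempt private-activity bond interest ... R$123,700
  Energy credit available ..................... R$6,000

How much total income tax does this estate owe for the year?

R$215,440

General income tax:
  R$42,000 × 16% = R$6,720
  R$89,000 × 23% = R$20,470
  R$19,000 × 35% = R$6,650
  R$469,000 × 40% = R$187,600
  → R$221,440
  Less energy credit R$6,000 → R$215,440

Tentative minimum tax:
  Adjusted income: R$619,000 + R$193,300 + R$123,700 = R$936,000
  Exemption: R$82,000 − 25% × (R$936,000 − R$722,000) = R$82,000 − R$53,500 = R$28,500
  Base: R$936,000 − R$28,500 = R$907,500
  R$907,500 × 21% = R$190,575

R$215,440 > R$190,575, so the general income tax governs.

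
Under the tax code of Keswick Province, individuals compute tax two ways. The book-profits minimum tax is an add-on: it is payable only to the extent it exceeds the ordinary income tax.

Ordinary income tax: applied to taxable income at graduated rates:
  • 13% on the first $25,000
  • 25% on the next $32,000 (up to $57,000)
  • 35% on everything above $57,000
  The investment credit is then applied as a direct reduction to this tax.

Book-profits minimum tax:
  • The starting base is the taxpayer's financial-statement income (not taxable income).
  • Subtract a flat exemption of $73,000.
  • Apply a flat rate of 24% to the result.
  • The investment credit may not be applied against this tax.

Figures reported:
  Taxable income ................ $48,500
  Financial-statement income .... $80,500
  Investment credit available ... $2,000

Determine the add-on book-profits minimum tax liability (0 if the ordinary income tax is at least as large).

Ordinary income tax:
  $25,000 × 13% = $3,250
  $23,500 × 25% = $5,875
  → $9,125
  Less investment credit $2,000 → $7,125

Book-profits minimum tax:
  Base (financial-statement income): $80,500
  Less exemption $73,000 → base $7,500
  $7,500 × 24% = $1,800

$1,800 ≤ $7,125, so no add-on is due.

$0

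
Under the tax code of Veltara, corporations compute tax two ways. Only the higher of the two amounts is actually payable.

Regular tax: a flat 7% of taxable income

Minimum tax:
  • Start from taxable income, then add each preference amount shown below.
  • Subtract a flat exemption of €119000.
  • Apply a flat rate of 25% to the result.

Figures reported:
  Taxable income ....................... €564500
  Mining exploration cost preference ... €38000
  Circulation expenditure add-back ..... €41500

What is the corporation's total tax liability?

Minimum tax:
  Adjusted income: €564500 + €38000 + €41500 = €644000
  Less exemption €119000 → base €525000
  €525000 × 25% = €131250

Regular tax:
  €564500 × 7% = €39515

€131250 > €39515, so the minimum tax is the binding amount.

€131250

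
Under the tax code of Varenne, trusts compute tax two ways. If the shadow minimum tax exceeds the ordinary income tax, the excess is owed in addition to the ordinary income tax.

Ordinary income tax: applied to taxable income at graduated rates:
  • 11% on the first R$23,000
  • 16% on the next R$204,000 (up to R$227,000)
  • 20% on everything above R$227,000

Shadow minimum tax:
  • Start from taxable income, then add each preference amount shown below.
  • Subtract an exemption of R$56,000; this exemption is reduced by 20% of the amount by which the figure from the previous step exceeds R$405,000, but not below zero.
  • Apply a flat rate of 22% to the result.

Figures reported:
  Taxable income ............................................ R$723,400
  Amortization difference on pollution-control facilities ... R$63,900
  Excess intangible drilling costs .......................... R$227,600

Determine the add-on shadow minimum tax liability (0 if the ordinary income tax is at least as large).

R$88,828

Shadow minimum tax:
  Adjusted income: R$723,400 + R$63,900 + R$227,600 = R$1,014,900
  Exemption: 20% × (R$1,014,900 − R$405,000) = R$121,980 ≥ R$56,000, so the exemption is fully phased out
  Base: R$1,014,900 − R$0 = R$1,014,900
  R$1,014,900 × 22% = R$223,278

Ordinary income tax:
  R$23,000 × 11% = R$2,530
  R$204,000 × 16% = R$32,640
  R$496,400 × 20% = R$99,280
  → R$134,450

Excess of shadow minimum tax over ordinary income tax: R$223,278 − R$134,450 = R$88,828.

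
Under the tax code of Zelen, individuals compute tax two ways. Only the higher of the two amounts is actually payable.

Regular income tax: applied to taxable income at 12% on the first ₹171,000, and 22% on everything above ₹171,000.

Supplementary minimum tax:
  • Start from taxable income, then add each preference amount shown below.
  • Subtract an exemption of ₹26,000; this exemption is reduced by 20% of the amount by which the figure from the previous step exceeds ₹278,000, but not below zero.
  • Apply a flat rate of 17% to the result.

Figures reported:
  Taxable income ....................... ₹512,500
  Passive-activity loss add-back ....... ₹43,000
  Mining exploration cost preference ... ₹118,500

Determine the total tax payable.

₹114,580

Regular income tax:
  ₹171,000 × 12% = ₹20,520
  ₹341,500 × 22% = ₹75,130
  → ₹95,650

Supplementary minimum tax:
  Adjusted income: ₹512,500 + ₹43,000 + ₹118,500 = ₹674,000
  Exemption: 20% × (₹674,000 − ₹278,000) = ₹79,200 ≥ ₹26,000, so the exemption is fully phased out
  Base: ₹674,000 − ₹0 = ₹674,000
  ₹674,000 × 17% = ₹114,580

₹114,580 > ₹95,650, so the supplementary minimum tax is the binding amount.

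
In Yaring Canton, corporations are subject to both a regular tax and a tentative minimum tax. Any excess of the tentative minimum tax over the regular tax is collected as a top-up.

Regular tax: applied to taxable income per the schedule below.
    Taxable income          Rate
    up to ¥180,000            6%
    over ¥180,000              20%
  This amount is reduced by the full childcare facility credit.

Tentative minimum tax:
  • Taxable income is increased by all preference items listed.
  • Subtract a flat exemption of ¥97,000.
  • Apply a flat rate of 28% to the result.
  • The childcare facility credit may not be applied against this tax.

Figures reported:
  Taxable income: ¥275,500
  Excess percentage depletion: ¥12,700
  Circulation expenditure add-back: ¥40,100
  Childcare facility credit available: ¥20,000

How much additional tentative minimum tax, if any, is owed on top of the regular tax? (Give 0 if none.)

¥54,864

Tentative minimum tax:
  Adjusted income: ¥275,500 + ¥12,700 + ¥40,100 = ¥328,300
  Less exemption ¥97,000 → base ¥231,300
  ¥231,300 × 28% = ¥64,764

Regular tax:
  ¥180,000 × 6% = ¥10,800
  ¥95,500 × 20% = ¥19,100
  → ¥29,900
  Less childcare facility credit ¥20,000 → ¥9,900

Excess of tentative minimum tax over regular tax: ¥64,764 − ¥9,900 = ¥54,864.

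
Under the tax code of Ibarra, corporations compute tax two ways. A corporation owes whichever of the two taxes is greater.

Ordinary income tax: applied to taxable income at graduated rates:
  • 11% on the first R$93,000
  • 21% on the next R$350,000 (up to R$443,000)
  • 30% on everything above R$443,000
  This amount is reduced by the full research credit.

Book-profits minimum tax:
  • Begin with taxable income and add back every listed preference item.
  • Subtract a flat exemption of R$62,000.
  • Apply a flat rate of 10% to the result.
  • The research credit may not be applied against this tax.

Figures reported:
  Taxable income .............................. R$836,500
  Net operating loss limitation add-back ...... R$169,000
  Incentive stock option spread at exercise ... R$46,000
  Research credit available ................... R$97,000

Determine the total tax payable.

R$104,780

Book-profits minimum tax:
  Adjusted income: R$836,500 + R$169,000 + R$46,000 = R$1,051,500
  Less exemption R$62,000 → base R$989,500
  R$989,500 × 10% = R$98,950

Ordinary income tax:
  R$93,000 × 11% = R$10,230
  R$350,000 × 21% = R$73,500
  R$393,500 × 30% = R$118,050
  → R$201,780
  Less research credit R$97,000 → R$104,780

R$104,780 > R$98,950, so the ordinary income tax governs.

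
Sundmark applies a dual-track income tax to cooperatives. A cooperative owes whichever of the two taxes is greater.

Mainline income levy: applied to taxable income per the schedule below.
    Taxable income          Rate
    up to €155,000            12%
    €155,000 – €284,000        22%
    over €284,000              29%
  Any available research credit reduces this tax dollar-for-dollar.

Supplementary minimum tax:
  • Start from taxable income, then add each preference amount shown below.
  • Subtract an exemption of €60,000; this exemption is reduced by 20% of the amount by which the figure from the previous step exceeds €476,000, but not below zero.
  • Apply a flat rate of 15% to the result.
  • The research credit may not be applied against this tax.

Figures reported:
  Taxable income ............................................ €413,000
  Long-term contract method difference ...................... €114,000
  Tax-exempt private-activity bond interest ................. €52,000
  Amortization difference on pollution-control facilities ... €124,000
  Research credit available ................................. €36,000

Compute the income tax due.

Mainline income levy:
  €155,000 × 12% = €18,600
  €129,000 × 22% = €28,380
  €129,000 × 29% = €37,410
  → €84,390
  Less research credit €36,000 → €48,390

Supplementary minimum tax:
  Adjusted income: €413,000 + €114,000 + €52,000 + €124,000 = €703,000
  Exemption: €60,000 − 20% × (€703,000 − €476,000) = €60,000 − €45,400 = €14,600
  Base: €703,000 − €14,600 = €688,400
  €688,400 × 15% = €103,260

€103,260 > €48,390, so the supplementary minimum tax is the binding amount.

€103,260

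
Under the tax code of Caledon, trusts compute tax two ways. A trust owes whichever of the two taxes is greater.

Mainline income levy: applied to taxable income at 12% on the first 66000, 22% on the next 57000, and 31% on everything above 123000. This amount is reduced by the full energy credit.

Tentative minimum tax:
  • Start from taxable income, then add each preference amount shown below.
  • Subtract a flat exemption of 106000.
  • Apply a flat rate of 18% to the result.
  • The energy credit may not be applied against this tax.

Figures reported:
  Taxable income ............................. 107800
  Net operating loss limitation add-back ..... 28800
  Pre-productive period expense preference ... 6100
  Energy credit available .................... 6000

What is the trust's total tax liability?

Mainline income levy:
  66000 × 12% = 7920
  41800 × 22% = 9196
  → 17116
  Less energy credit 6000 → 11116

Tentative minimum tax:
  Adjusted income: 107800 + 28800 + 6100 = 142700
  Less exemption 106000 → base 36700
  36700 × 18% = 6606

11116 > 6606, so the mainline income levy governs.

11116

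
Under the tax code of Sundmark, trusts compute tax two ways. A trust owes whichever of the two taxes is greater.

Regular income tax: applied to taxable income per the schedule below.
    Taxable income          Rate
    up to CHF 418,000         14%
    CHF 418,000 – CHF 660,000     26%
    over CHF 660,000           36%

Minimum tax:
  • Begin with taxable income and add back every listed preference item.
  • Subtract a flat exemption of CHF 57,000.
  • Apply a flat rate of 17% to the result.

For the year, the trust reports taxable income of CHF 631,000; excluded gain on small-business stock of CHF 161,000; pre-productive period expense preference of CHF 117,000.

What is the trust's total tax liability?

CHF 144,840

Minimum tax:
  Adjusted income: CHF 631,000 + CHF 161,000 + CHF 117,000 = CHF 909,000
  Less exemption CHF 57,000 → base CHF 852,000
  CHF 852,000 × 17% = CHF 144,840

Regular income tax:
  CHF 418,000 × 14% = CHF 58,520
  CHF 213,000 × 26% = CHF 55,380
  → CHF 113,900

CHF 144,840 > CHF 113,900, so the minimum tax is the binding amount.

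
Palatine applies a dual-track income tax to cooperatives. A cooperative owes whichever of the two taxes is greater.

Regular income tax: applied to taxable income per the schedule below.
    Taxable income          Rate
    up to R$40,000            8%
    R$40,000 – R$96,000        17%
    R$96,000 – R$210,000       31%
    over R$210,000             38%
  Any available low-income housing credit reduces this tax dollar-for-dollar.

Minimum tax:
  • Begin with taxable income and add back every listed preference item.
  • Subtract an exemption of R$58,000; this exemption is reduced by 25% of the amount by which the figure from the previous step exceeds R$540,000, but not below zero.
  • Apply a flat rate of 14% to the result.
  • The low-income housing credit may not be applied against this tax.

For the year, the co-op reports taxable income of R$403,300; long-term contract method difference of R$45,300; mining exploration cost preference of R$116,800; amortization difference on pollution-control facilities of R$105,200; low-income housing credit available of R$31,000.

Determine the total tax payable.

R$90,514

Minimum tax:
  Adjusted income: R$403,300 + R$45,300 + R$116,800 + R$105,200 = R$670,600
  Exemption: R$58,000 − 25% × (R$670,600 − R$540,000) = R$58,000 − R$32,650 = R$25,350
  Base: R$670,600 − R$25,350 = R$645,250
  R$645,250 × 14% = R$90,335

Regular income tax:
  R$40,000 × 8% = R$3,200
  R$56,000 × 17% = R$9,520
  R$114,000 × 31% = R$35,340
  R$193,300 × 38% = R$73,454
  → R$121,514
  Less low-income housing credit R$31,000 → R$90,514

R$90,514 > R$90,335, so the regular income tax governs.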